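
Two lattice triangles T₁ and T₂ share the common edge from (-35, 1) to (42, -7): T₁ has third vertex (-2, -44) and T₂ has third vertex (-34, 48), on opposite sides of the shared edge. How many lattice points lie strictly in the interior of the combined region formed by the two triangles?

The union is the simple quadrilateral with vertices (-35, 1), (-2, -44), (42, -7), (-34, 48) in order.
Using the shoelace formula, 2A = |[(-35)·(-44) − (-2)·1] + [(-2)·(-7) − 42·(-44)] + [42·48 − (-34)·(-7)] + [(-34)·1 − (-35)·48]| = 6828, so the area is 3414.
Along each edge there are gcd(|Δx|,|Δy|)+1 lattice points, so counting each shared vertex once the boundary has gcd(33,45) + gcd(44,37) + gcd(76,55) + gcd(1,47) = 3+1+1+1 = 6.
By Pick's theorem I = A − B/2 + 1 = 3414 − 6/2 + 1 = 3412.

3412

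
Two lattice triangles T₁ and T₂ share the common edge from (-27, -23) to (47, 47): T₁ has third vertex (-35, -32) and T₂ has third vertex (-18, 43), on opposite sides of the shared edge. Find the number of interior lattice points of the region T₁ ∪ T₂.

The union is the simple quadrilateral with vertices (-27, -23), (-35, -32), (47, 47), (-18, 43) in order.
The shoelace formula gives twice the area as |((-27)·(-32) − (-35)·(-23)) + ((-35)·47 − 47·(-32)) + (47·43 − (-18)·47) + ((-18)·(-23) − (-27)·43)| = 4360, so the area is 2180.
Along each edge there are gcd(|Δx|,|Δy|)+1 lattice points, so counting each shared vertex once the boundary has gcd(8,9) + gcd(82,79) + gcd(65,4) + gcd(9,66) = 1+1+1+3 = 6.
By Pick's theorem I = A − B/2 + 1 = 2180 − 6/2 + 1 = 2178.

2178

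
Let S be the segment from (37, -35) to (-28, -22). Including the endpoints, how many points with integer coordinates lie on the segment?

14

The number of lattice points on a segment between lattice points is gcd(|Δx|,|Δy|) + 1 = gcd(65,13) + 1 = 13 + 1 = 14.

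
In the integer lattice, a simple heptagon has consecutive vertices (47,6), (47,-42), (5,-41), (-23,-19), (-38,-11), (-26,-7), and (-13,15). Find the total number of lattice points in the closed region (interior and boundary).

The shoelace formula gives twice the area as |[47·(-42) − 47·6] + [47·(-41) − 5·(-42)] + [5·(-19) − (-23)·(-41)] + [(-23)·(-11) − (-38)·(-19)] + [(-38)·(-7) − (-26)·(-11)] + [(-26)·15 − (-13)·(-7)] + [(-13)·6 − 47·15]| = 6764, so the area is 3382.
The number of boundary lattice points is Σ gcd(|Δx|,|Δy|) = gcd(0,48) + gcd(42,1) + gcd(28,22) + gcd(15,8) + gcd(12,4) + gcd(13,22) + gcd(60,9) = 48+1+2+1+4+1+3 = 60.
Pick's theorem gives I = A − B/2 + 1 = 3382 − 60/2 + 1 = 3353, so the closed region contains I + B = 3353 + 60 = 3413 lattice points.

3413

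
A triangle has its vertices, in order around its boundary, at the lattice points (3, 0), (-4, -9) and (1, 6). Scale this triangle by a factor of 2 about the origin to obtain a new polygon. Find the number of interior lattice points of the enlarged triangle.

113

The shoelace formula gives twice the area as |(3·(-9) − (-4)·0) + ((-4)·6 − 1·(-9)) + (1·0 − 3·6)| = 60, so the area is 30.
Summing gcd(|Δx|,|Δy|) over the edges gives the boundary count: gcd(7,9) + gcd(5,15) + gcd(2,6) = 1+5+2 = 8.
Scaling by 2 multiplies the area by 2² = 4 (so the new area is 120) and multiplies the boundary lattice-point count by 2, giving 16.
By Pick's theorem, the interior count of the dilated polygon is 120 − 16/2 + 1 = 113.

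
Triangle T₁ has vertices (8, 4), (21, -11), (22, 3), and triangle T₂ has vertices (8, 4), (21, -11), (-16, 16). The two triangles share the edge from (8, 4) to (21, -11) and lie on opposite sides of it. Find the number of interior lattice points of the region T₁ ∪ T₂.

194

The union is the simple quadrilateral with vertices (8, 4), (22, 3), (21, -11), (-16, 16) in order.
The shoelace formula gives twice the area as |(8·3 − 22·4) + (22·(-11) − 21·3) + (21·16 − (-16)·(-11)) + ((-16)·4 − 8·16)| = 401, so the area is 200.5.
Summing gcd(|Δx|,|Δy|) over the edges gives the boundary count: gcd(14,1) + gcd(1,14) + gcd(37,27) + gcd(24,12) = 1+1+1+12 = 15.
By Pick's theorem I = A − B/2 + 1 = 200.5 − 15/2 + 1 = 194.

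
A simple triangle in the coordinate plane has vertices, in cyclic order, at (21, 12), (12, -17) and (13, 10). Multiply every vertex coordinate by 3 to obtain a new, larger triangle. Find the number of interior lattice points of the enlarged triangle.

The shoelace formula gives twice the area as |(21·(-17) − 12·12) + (12·10 − 13·(-17)) + (13·12 − 21·10)| = 214, so the area is 107.
The number of boundary lattice points is Σ gcd(|Δx|,|Δy|) = gcd(9,29) + gcd(1,27) + gcd(8,2) = 1+1+2 = 4.
Scaling by 3 multiplies the area by 3² = 9 (so the new area is 963) and multiplies the boundary lattice-point count by 3, giving 12.
By Pick's theorem, the interior count of the dilated polygon is 963 − 12/2 + 1 = 958.

958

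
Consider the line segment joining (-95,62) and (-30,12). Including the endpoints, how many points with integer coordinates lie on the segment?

6

The number of lattice points on a segment between lattice points is gcd(|Δx|,|Δy|) + 1 = gcd(65,50) + 1 = 5 + 1 = 6.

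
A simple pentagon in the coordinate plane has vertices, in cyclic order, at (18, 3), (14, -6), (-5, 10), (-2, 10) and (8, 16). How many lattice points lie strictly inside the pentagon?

The shoelace formula gives twice the area as |[18·(-6) − 14·3] + [14·10 − (-5)·(-6)] + [(-5)·10 − (-2)·10] + [(-2)·16 − 8·10] + [8·3 − 18·16]| = 446, so the area is 223.
Along each edge there are gcd(|Δx|,|Δy|)+1 lattice points, so counting each shared vertex once the boundary has gcd(4,9) + gcd(19,16) + gcd(3,0) + gcd(10,6) + gcd(10,13) = 1+1+3+2+1 = 8.
Pick's theorem gives I = A − B/2 + 1 = 223 − 8/2 + 1 = 220.

220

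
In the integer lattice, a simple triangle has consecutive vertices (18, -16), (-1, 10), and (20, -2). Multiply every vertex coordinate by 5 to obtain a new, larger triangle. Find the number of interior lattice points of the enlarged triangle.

3961

The shoelace formula gives twice the area as |[18·10 − (-1)·(-16)] + [(-1)·(-2) − 20·10] + [20·(-16) − 18·(-2)]| = 318, so the area is 159.
The number of boundary lattice points is Σ gcd(|Δx|,|Δy|) = gcd(19,26) + gcd(21,12) + gcd(2,14) = 1+3+2 = 6.
Scaling by 5 multiplies the area by 5² = 25 (so the new area is 3975) and multiplies the boundary lattice-point count by 5, giving 30.
By Pick's theorem, the interior count of the dilated polygon is 3975 − 30/2 + 1 = 3961.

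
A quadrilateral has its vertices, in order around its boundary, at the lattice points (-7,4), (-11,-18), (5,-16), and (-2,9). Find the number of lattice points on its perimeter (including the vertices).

10

The number of boundary lattice points is Σ gcd(|Δx|,|Δy|) = gcd(4,22) + gcd(16,2) + gcd(7,25) + gcd(5,5) = 2+2+1+5 = 10.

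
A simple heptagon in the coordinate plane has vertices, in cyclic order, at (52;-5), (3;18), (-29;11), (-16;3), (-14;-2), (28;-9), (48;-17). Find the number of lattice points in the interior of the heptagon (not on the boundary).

1217

Using the shoelace formula, 2A = |(52·18 − 3·(-5)) + (3·11 − (-29)·18) + ((-29)·3 − (-16)·11) + ((-16)·(-2) − (-14)·3) + ((-14)·(-9) − 28·(-2)) + (28·(-17) − 48·(-9)) + (48·(-5) − 52·(-17))| = 2451, so the area is 1225.5.
Summing gcd(|Δx|,|Δy|) over the edges gives the boundary count: gcd(49,23) + gcd(32,7) + gcd(13,8) + gcd(2,5) + gcd(42,7) + gcd(20,8) + gcd(4,12) = 1+1+1+1+7+4+4 = 19.
By Pick's theorem A = I + B/2 − 1, so I = 1225.5 − 19/2 + 1 = 1217.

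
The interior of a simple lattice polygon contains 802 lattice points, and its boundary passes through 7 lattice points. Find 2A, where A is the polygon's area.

Pick's theorem states A = I + B/2 − 1, so A = 802 + 7/2 − 1 = 1609/2.
Hence 2A = 1609.

1609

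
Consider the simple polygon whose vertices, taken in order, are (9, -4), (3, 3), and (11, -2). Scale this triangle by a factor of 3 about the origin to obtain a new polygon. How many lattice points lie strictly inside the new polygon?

112

Using the shoelace formula, 2A = |(9·3 − 3·(-4)) + (3·(-2) − 11·3) + (11·(-4) − 9·(-2))| = 26, so the area is 13.
Along each edge there are gcd(|Δx|,|Δy|)+1 lattice points, so counting each shared vertex once the boundary has gcd(6,7) + gcd(8,5) + gcd(2,2) = 1+1+2 = 4.
Scaling by 3 multiplies the area by 3² = 9 (so the new area is 117) and multiplies the boundary lattice-point count by 3, giving 12.
By Pick's theorem, the interior count of the dilated polygon is 117 − 12/2 + 1 = 112.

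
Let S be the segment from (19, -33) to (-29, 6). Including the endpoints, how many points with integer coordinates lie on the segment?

The number of lattice points on a segment between lattice points is gcd(|Δx|,|Δy|) + 1 = gcd(48,39) + 1 = 3 + 1 = 4.

4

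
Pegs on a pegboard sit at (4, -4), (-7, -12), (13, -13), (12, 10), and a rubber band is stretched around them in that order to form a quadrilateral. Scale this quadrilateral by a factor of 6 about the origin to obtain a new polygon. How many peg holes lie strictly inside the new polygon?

6628

Using the shoelace formula, 2A = |(4·(-12) − (-7)·(-4)) + ((-7)·(-13) − 13·(-12)) + (13·10 − 12·(-13)) + (12·(-4) − 4·10)| = 369, so the area is 369/2.
Summing gcd(|Δx|,|Δy|) over the edges gives the boundary count: gcd(11,8) + gcd(20,1) + gcd(1,23) + gcd(8,14) = 1+1+1+2 = 5.
Scaling by 6 multiplies the area by 6² = 36 (so the new area is 6642) and multiplies the boundary lattice-point count by 6, giving 30.
By Pick's theorem, the interior count of the dilated polygon is 6642 − 30/2 + 1 = 6628.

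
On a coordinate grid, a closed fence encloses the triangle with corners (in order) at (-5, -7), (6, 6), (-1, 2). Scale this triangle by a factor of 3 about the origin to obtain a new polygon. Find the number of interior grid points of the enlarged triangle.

208

The shoelace formula gives twice the area as |[(-5)·6 − 6·(-7)] + [6·2 − (-1)·6] + [(-1)·(-7) − (-5)·2]| = 47, so the area is 47/2.
The number of boundary lattice points is Σ gcd(|Δx|,|Δy|) = gcd(11,13) + gcd(7,4) + gcd(4,9) = 1+1+1 = 3.
Scaling by 3 multiplies the area by 3² = 9 (so the new area is 211.5) and multiplies the boundary lattice-point count by 3, giving 9.
By Pick's theorem, the interior count of the dilated polygon is 211.5 − 9/2 + 1 = 208.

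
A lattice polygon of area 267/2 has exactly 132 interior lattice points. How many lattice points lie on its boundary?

Pick's theorem gives A = I + B/2 − 1, so B = 2(A − I + 1) = 2(267/2 − 132 + 1) = 5.

5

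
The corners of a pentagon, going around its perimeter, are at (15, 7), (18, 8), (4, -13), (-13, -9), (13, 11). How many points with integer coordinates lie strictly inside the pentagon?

283

By the shoelace formula, twice the signed area is |(15·8 − 18·7) + (18·(-13) − 4·8) + (4·(-9) − (-13)·(-13)) + ((-13)·11 − 13·(-9)) + (13·7 − 15·11)| = 577, so the area is 577/2.
Summing gcd(|Δx|,|Δy|) over the edges gives the boundary count: gcd(3,1) + gcd(14,21) + gcd(17,4) + gcd(26,20) + gcd(2,4) = 1+7+1+2+2 = 13.
By Pick's theorem A = I + B/2 − 1, so I = 577/2 − 13/2 + 1 = 283.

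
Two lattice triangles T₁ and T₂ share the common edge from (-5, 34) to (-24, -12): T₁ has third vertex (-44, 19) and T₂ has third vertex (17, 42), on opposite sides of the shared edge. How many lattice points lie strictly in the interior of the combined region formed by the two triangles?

1182

The union is the simple quadrilateral with vertices (-5, 34), (-44, 19), (-24, -12), (17, 42) in order.
Using the shoelace formula, 2A = |((-5)·19 − (-44)·34) + ((-44)·(-12) − (-24)·19) + ((-24)·42 − 17·(-12)) + (17·34 − (-5)·42)| = 2369, so the area is 1184.5.
Summing gcd(|Δx|,|Δy|) over the edges gives the boundary count: gcd(39,15) + gcd(20,31) + gcd(41,54) + gcd(22,8) = 3+1+1+2 = 7.
By Pick's theorem I = A − B/2 + 1 = 1184.5 − 7/2 + 1 = 1182.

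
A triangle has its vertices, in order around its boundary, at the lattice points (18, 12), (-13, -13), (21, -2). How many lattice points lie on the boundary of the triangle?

3

Along each edge there are gcd(|Δx|,|Δy|)+1 lattice points, so counting each shared vertex once the boundary has gcd(31,25) + gcd(34,11) + gcd(3,14) = 1+1+1 = 3.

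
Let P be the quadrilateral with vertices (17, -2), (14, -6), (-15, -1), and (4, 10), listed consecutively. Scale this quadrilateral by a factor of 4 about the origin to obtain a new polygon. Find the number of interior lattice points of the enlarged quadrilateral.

4009

Using the shoelace formula, 2A = |[17·(-6) − 14·(-2)] + [14·(-1) − (-15)·(-6)] + [(-15)·10 − 4·(-1)] + [4·(-2) − 17·10]| = 502, so the area is 251.
Summing gcd(|Δx|,|Δy|) over the edges gives the boundary count: gcd(3,4) + gcd(29,5) + gcd(19,11) + gcd(13,12) = 1+1+1+1 = 4.
Scaling by 4 multiplies the area by 4² = 16 (so the new area is 4016) and multiplies the boundary lattice-point count by 4, giving 16.
By Pick's theorem, the interior count of the dilated polygon is 4016 − 16/2 + 1 = 4009.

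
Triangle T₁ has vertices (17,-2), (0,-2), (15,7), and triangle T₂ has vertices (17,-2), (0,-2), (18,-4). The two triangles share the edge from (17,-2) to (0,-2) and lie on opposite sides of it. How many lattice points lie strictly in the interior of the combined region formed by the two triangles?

The union is the simple quadrilateral with vertices (17,-2), (15,7), (0,-2), (18,-4) in order.
The shoelace formula gives twice the area as |[17·7 − 15·(-2)] + [15·(-2) − 0·7] + [0·(-4) − 18·(-2)] + [18·(-2) − 17·(-4)]| = 187, so the area is 187/2.
Along each edge there are gcd(|Δx|,|Δy|)+1 lattice points, so counting each shared vertex once the boundary has gcd(2,9) + gcd(15,9) + gcd(18,2) + gcd(1,2) = 1+3+2+1 = 7.
By Pick's theorem I = A − B/2 + 1 = 187/2 − 7/2 + 1 = 91.

91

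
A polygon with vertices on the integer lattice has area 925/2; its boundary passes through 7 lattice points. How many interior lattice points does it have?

460

From Pick's theorem, I = A − B/2 + 1 = 925/2 − 7/2 + 1 = 460.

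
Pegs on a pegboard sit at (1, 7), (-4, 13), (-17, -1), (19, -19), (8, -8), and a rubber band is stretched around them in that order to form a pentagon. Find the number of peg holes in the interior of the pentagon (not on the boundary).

Using the shoelace formula, 2A = |[1·13 − (-4)·7] + [(-4)·(-1) − (-17)·13] + [(-17)·(-19) − 19·(-1)] + [19·(-8) − 8·(-19)] + [8·7 − 1·(-8)]| = 672, so the area is 336.
The number of boundary lattice points is Σ gcd(|Δx|,|Δy|) = gcd(5,6) + gcd(13,14) + gcd(36,18) + gcd(11,11) + gcd(7,15) = 1+1+18+11+1 = 32.
Pick's theorem gives I = A − B/2 + 1 = 336 − 32/2 + 1 = 321.

321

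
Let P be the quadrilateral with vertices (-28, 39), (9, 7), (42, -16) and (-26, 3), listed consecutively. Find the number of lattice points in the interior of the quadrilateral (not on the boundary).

1101

Using the shoelace formula, 2A = |[(-28)·7 − 9·39] + [9·(-16) − 42·7] + [42·3 − (-26)·(-16)] + [(-26)·39 − (-28)·3]| = 2205, so the area is 1102.5.
Along each edge there are gcd(|Δx|,|Δy|)+1 lattice points, so counting each shared vertex once the boundary has gcd(37,32) + gcd(33,23) + gcd(68,19) + gcd(2,36) = 1+1+1+2 = 5.
By Pick's theorem A = I + B/2 − 1, so I = 1102.5 − 5/2 + 1 = 1101.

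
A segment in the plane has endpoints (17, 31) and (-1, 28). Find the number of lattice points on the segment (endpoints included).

The number of lattice points on a segment between lattice points is gcd(|Δx|,|Δy|) + 1 = gcd(18,3) + 1 = 3 + 1 = 4.

4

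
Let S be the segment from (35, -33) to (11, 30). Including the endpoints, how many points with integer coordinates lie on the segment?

The number of lattice points on a segment between lattice points is gcd(|Δx|,|Δy|) + 1 = gcd(24,63) + 1 = 3 + 1 = 4.

4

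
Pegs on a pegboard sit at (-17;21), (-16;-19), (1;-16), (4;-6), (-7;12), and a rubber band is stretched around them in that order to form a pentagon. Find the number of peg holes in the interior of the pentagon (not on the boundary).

526

Using the shoelace formula, 2A = |[(-17)·(-19) − (-16)·21] + [(-16)·(-16) − 1·(-19)] + [1·(-6) − 4·(-16)] + [4·12 − (-7)·(-6)] + [(-7)·21 − (-17)·12]| = 1055, so the area is 527.5.
The number of boundary lattice points is Σ gcd(|Δx|,|Δy|) = gcd(1,40) + gcd(17,3) + gcd(3,10) + gcd(11,18) + gcd(10,9) = 1+1+1+1+1 = 5.
Pick's theorem gives I = A − B/2 + 1 = 527.5 − 5/2 + 1 = 526.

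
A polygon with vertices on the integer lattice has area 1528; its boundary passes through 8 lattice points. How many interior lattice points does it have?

1525

Pick's theorem A = I + B/2 − 1 rearranges to I = A − B/2 + 1 = 1528 − 8/2 + 1 = 1525.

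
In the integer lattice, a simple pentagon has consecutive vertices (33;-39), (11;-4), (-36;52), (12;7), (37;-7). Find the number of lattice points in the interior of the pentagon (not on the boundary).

The shoelace formula gives twice the area as |(33·(-4) − 11·(-39)) + (11·52 − (-36)·(-4)) + ((-36)·7 − 12·52) + (12·(-7) − 37·7) + (37·(-39) − 33·(-7))| = 1706, so the area is 853.
The number of boundary lattice points is Σ gcd(|Δx|,|Δy|) = gcd(22,35) + gcd(47,56) + gcd(48,45) + gcd(25,14) + gcd(4,32) = 1+1+3+1+4 = 10.
Pick's theorem gives I = A − B/2 + 1 = 853 − 10/2 + 1 = 849.

849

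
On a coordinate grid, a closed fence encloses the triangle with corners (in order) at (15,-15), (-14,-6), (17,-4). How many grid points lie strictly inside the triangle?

Using the shoelace formula, 2A = |(15·(-6) − (-14)·(-15)) + ((-14)·(-4) − 17·(-6)) + (17·(-15) − 15·(-4))| = 337, so the area is 337/2.
Along each edge there are gcd(|Δx|,|Δy|)+1 lattice points, so counting each shared vertex once the boundary has gcd(29,9) + gcd(31,2) + gcd(2,11) = 1+1+1 = 3.
Pick's theorem gives I = A − B/2 + 1 = 337/2 − 3/2 + 1 = 168.

168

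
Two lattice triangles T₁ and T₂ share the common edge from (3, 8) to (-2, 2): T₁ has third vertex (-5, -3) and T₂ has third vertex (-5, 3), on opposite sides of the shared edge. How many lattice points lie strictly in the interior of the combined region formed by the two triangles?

14

The union is the simple quadrilateral with vertices (3, 8), (-5, -3), (-2, 2), (-5, 3) in order.
Using the shoelace formula, 2A = |[3·(-3) − (-5)·8] + [(-5)·2 − (-2)·(-3)] + [(-2)·3 − (-5)·2] + [(-5)·8 − 3·3]| = 30, so the area is 15.
Along each edge there are gcd(|Δx|,|Δy|)+1 lattice points, so counting each shared vertex once the boundary has gcd(8,11) + gcd(3,5) + gcd(3,1) + gcd(8,5) = 1+1+1+1 = 4.
By Pick's theorem I = A − B/2 + 1 = 15 − 4/2 + 1 = 14.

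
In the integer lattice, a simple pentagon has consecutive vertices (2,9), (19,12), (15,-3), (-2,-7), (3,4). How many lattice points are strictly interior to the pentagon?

230

Using the shoelace formula, 2A = |(2·12 − 19·9) + (19·(-3) − 15·12) + (15·(-7) − (-2)·(-3)) + ((-2)·4 − 3·(-7)) + (3·9 − 2·4)| = 463, so the area is 463/2.
Summing gcd(|Δx|,|Δy|) over the edges gives the boundary count: gcd(17,3) + gcd(4,15) + gcd(17,4) + gcd(5,11) + gcd(1,5) = 1+1+1+1+1 = 5.
Pick's theorem gives I = A − B/2 + 1 = 463/2 − 5/2 + 1 = 230.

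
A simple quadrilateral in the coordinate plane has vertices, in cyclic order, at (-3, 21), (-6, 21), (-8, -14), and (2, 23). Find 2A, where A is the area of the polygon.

By the shoelace formula, twice the signed area is |((-3)·21 − (-6)·21) + ((-6)·(-14) − (-8)·21) + ((-8)·23 − 2·(-14)) + (2·21 − (-3)·23)| = 270, so the area is 135.

270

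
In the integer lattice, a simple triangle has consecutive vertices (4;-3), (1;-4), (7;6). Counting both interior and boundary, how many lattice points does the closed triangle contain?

The shoelace formula gives twice the area as |[4·(-4) − 1·(-3)] + [1·6 − 7·(-4)] + [7·(-3) − 4·6]| = 24, so the area is 12.
The number of boundary lattice points is Σ gcd(|Δx|,|Δy|) = gcd(3,1) + gcd(6,10) + gcd(3,9) = 1+2+3 = 6.
Pick's theorem gives I = A − B/2 + 1 = 12 − 6/2 + 1 = 10, so the closed region contains I + B = 10 + 6 = 16 lattice points.

16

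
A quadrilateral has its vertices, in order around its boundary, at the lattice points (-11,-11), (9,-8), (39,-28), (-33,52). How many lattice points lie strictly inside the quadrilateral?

By the shoelace formula, twice the signed area is |[(-11)·(-8) − 9·(-11)] + [9·(-28) − 39·(-8)] + [39·52 − (-33)·(-28)] + [(-33)·(-11) − (-11)·52]| = 2286, so the area is 1143.
The number of boundary lattice points is Σ gcd(|Δx|,|Δy|) = gcd(20,3) + gcd(30,20) + gcd(72,80) + gcd(22,63) = 1+10+8+1 = 20.
By Pick's theorem A = I + B/2 − 1, so I = 1143 − 20/2 + 1 = 1134.

1134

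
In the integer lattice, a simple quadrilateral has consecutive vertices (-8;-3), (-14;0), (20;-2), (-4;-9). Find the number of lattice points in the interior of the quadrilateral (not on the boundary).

By the shoelace formula, twice the signed area is |[(-8)·0 − (-14)·(-3)] + [(-14)·(-2) − 20·0] + [20·(-9) − (-4)·(-2)] + [(-4)·(-3) − (-8)·(-9)]| = 262, so the area is 131.
Summing gcd(|Δx|,|Δy|) over the edges gives the boundary count: gcd(6,3) + gcd(34,2) + gcd(24,7) + gcd(4,6) = 3+2+1+2 = 8.
By Pick's theorem A = I + B/2 − 1, so I = 131 − 8/2 + 1 = 128.

128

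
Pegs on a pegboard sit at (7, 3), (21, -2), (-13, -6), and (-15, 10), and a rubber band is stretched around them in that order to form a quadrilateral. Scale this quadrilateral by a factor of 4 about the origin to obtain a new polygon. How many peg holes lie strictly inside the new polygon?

4501

By the shoelace formula, twice the signed area is |[7·(-2) − 21·3] + [21·(-6) − (-13)·(-2)] + [(-13)·10 − (-15)·(-6)] + [(-15)·3 − 7·10]| = 564, so the area is 282.
Summing gcd(|Δx|,|Δy|) over the edges gives the boundary count: gcd(14,5) + gcd(34,4) + gcd(2,16) + gcd(22,7) = 1+2+2+1 = 6.
Scaling by 4 multiplies the area by 4² = 16 (so the new area is 4512) and multiplies the boundary lattice-point count by 4, giving 24.
By Pick's theorem, the interior count of the dilated polygon is 4512 − 24/2 + 1 = 4501.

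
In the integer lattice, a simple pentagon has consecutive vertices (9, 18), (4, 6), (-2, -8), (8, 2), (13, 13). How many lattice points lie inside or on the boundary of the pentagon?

By the shoelace formula, twice the signed area is |(9·6 − 4·18) + (4·(-8) − (-2)·6) + ((-2)·2 − 8·(-8)) + (8·13 − 13·2) + (13·18 − 9·13)| = 217, so the area is 217/2.
Along each edge there are gcd(|Δx|,|Δy|)+1 lattice points, so counting each shared vertex once the boundary has gcd(5,12) + gcd(6,14) + gcd(10,10) + gcd(5,11) + gcd(4,5) = 1+2+10+1+1 = 15.
Pick's theorem gives I = A − B/2 + 1 = 217/2 − 15/2 + 1 = 102, so the closed region contains I + B = 102 + 15 = 117 lattice points.

117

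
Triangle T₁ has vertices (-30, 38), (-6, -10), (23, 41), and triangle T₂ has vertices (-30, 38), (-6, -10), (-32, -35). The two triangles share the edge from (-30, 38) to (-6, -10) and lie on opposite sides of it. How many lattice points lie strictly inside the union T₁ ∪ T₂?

2231

The union is the simple quadrilateral with vertices (-30, 38), (23, 41), (-6, -10), (-32, -35) in order.
The shoelace formula gives twice the area as |[(-30)·41 − 23·38] + [23·(-10) − (-6)·41] + [(-6)·(-35) − (-32)·(-10)] + [(-32)·38 − (-30)·(-35)]| = 4464, so the area is 2232.
Summing gcd(|Δx|,|Δy|) over the edges gives the boundary count: gcd(53,3) + gcd(29,51) + gcd(26,25) + gcd(2,73) = 1+1+1+1 = 4.
By Pick's theorem I = A − B/2 + 1 = 2232 − 4/2 + 1 = 2231.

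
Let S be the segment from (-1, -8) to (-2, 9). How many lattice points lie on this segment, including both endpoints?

2

The number of lattice points on a segment between lattice points is gcd(|Δx|,|Δy|) + 1 = gcd(1,17) + 1 = 1 + 1 = 2.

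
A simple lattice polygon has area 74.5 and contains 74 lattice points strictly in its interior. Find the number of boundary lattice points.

Pick's theorem gives A = I + B/2 − 1, so B = 2(A − I + 1) = 2(74.5 − 74 + 1) = 3.

3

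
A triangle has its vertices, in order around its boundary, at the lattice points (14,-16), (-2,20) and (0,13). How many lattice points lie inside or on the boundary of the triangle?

24

Using the shoelace formula, 2A = |(14·20 − (-2)·(-16)) + ((-2)·13 − 0·20) + (0·(-16) − 14·13)| = 40, so the area is 20.
The number of boundary lattice points is Σ gcd(|Δx|,|Δy|) = gcd(16,36) + gcd(2,7) + gcd(14,29) = 4+1+1 = 6.
Pick's theorem gives I = A − B/2 + 1 = 20 − 6/2 + 1 = 18, so the closed region contains I + B = 18 + 6 = 24 lattice points.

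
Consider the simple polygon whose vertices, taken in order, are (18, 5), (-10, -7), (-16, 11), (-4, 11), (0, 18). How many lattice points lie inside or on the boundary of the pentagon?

426

By the shoelace formula, twice the signed area is |[18·(-7) − (-10)·5] + [(-10)·11 − (-16)·(-7)] + [(-16)·11 − (-4)·11] + [(-4)·18 − 0·11] + [0·5 − 18·18]| = 826, so the area is 413.
Along each edge there are gcd(|Δx|,|Δy|)+1 lattice points, so counting each shared vertex once the boundary has gcd(28,12) + gcd(6,18) + gcd(12,0) + gcd(4,7) + gcd(18,13) = 4+6+12+1+1 = 24.
Pick's theorem gives I = A − B/2 + 1 = 413 − 24/2 + 1 = 402, so the closed region contains I + B = 402 + 24 = 426 lattice points.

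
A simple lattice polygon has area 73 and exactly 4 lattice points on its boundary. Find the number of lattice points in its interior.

Pick's theorem A = I + B/2 − 1 rearranges to I = A − B/2 + 1 = 73 − 4/2 + 1 = 72.

72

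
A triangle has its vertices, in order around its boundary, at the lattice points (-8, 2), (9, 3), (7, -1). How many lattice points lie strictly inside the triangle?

By the shoelace formula, twice the signed area is |((-8)·3 − 9·2) + (9·(-1) − 7·3) + (7·2 − (-8)·(-1))| = 66, so the area is 33.
Along each edge there are gcd(|Δx|,|Δy|)+1 lattice points, so counting each shared vertex once the boundary has gcd(17,1) + gcd(2,4) + gcd(15,3) = 1+2+3 = 6.
By Pick's theorem A = I + B/2 − 1, so I = 33 − 6/2 + 1 = 31.

31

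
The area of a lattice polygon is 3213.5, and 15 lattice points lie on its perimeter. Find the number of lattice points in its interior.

3207

From Pick's theorem, I = A − B/2 + 1 = 3213.5 − 15/2 + 1 = 3207.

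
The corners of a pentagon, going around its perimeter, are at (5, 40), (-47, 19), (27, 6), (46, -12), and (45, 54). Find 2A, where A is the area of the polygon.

Using the shoelace formula, 2A = |[5·19 − (-47)·40] + [(-47)·6 − 27·19] + [27·(-12) − 46·6] + [46·54 − 45·(-12)] + [45·40 − 5·54]| = 5134, so the area is 2567.

5134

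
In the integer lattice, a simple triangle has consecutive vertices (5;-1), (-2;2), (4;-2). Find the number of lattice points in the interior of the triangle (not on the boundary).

4

Using the shoelace formula, 2A = |(5·2 − (-2)·(-1)) + ((-2)·(-2) − 4·2) + (4·(-1) − 5·(-2))| = 10, so the area is 5.
Along each edge there are gcd(|Δx|,|Δy|)+1 lattice points, so counting each shared vertex once the boundary has gcd(7,3) + gcd(6,4) + gcd(1,1) = 1+2+1 = 4.
By Pick's theorem A = I + B/2 − 1, so I = 5 − 4/2 + 1 = 4.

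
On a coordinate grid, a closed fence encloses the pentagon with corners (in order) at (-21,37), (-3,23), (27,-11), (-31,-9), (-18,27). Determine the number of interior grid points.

1318

The shoelace formula gives twice the area as |((-21)·23 − (-3)·37) + ((-3)·(-11) − 27·23) + (27·(-9) − (-31)·(-11)) + ((-31)·27 − (-18)·(-9)) + ((-18)·37 − (-21)·27)| = 2642, so the area is 1321.
Along each edge there are gcd(|Δx|,|Δy|)+1 lattice points, so counting each shared vertex once the boundary has gcd(18,14) + gcd(30,34) + gcd(58,2) + gcd(13,36) + gcd(3,10) = 2+2+2+1+1 = 8.
By Pick's theorem A = I + B/2 − 1, so I = 1321 − 8/2 + 1 = 1318.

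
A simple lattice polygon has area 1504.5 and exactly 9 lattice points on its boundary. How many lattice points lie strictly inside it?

From Pick's theorem, I = A − B/2 + 1 = 1504.5 − 9/2 + 1 = 1501.

1501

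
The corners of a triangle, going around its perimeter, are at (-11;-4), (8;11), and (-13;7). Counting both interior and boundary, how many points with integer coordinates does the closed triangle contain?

Using the shoelace formula, 2A = |((-11)·11 − 8·(-4)) + (8·7 − (-13)·11) + ((-13)·(-4) − (-11)·7)| = 239, so the area is 119.5.
Summing gcd(|Δx|,|Δy|) over the edges gives the boundary count: gcd(19,15) + gcd(21,4) + gcd(2,11) = 1+1+1 = 3.
Pick's theorem gives I = A − B/2 + 1 = 119.5 − 3/2 + 1 = 119, so the closed region contains I + B = 119 + 3 = 122 lattice points.

122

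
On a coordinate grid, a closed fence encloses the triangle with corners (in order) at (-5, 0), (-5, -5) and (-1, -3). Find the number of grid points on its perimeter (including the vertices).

8

Along each edge there are gcd(|Δx|,|Δy|)+1 lattice points, so counting each shared vertex once the boundary has gcd(0,5) + gcd(4,2) + gcd(4,3) = 5+2+1 = 8.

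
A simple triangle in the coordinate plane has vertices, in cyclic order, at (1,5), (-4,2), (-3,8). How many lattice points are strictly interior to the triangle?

13

The shoelace formula gives twice the area as |[1·2 − (-4)·5] + [(-4)·8 − (-3)·2] + [(-3)·5 − 1·8]| = 27, so the area is 13.5.
Along each edge there are gcd(|Δx|,|Δy|)+1 lattice points, so counting each shared vertex once the boundary has gcd(5,3) + gcd(1,6) + gcd(4,3) = 1+1+1 = 3.
By Pick's theorem A = I + B/2 − 1, so I = 13.5 − 3/2 + 1 = 13.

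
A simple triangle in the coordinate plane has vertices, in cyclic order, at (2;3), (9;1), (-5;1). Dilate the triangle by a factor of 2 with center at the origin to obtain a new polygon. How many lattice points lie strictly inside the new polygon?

By the shoelace formula, twice the signed area is |(2·1 − 9·3) + (9·1 − (-5)·1) + ((-5)·3 − 2·1)| = 28, so the area is 14.
Along each edge there are gcd(|Δx|,|Δy|)+1 lattice points, so counting each shared vertex once the boundary has gcd(7,2) + gcd(14,0) + gcd(7,2) = 1+14+1 = 16.
Scaling by 2 multiplies the area by 2² = 4 (so the new area is 56) and multiplies the boundary lattice-point count by 2, giving 32.
By Pick's theorem, the interior count of the dilated polygon is 56 − 32/2 + 1 = 41.

41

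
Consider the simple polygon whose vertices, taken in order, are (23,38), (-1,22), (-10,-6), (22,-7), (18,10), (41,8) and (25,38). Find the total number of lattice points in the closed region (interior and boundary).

By the shoelace formula, twice the signed area is |[23·22 − (-1)·38] + [(-1)·(-6) − (-10)·22] + [(-10)·(-7) − 22·(-6)] + [22·10 − 18·(-7)] + [18·8 − 41·10] + [41·38 − 25·8] + [25·38 − 23·38]| = 2486, so the area is 1243.
The number of boundary lattice points is Σ gcd(|Δx|,|Δy|) = gcd(24,16) + gcd(9,28) + gcd(32,1) + gcd(4,17) + gcd(23,2) + gcd(16,30) + gcd(2,0) = 8+1+1+1+1+2+2 = 16.
Pick's theorem gives I = A − B/2 + 1 = 1243 − 16/2 + 1 = 1236, so the closed region contains I + B = 1236 + 16 = 1252 lattice points.

1252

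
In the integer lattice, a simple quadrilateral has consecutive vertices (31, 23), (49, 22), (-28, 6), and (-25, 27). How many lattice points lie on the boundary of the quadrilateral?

Along each edge there are gcd(|Δx|,|Δy|)+1 lattice points, so counting each shared vertex once the boundary has gcd(18,1) + gcd(77,16) + gcd(3,21) + gcd(56,4) = 1+1+3+4 = 9.

9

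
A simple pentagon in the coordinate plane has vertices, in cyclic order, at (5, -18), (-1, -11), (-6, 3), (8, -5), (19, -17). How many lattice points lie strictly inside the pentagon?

Using the shoelace formula, 2A = |(5·(-11) − (-1)·(-18)) + ((-1)·3 − (-6)·(-11)) + ((-6)·(-5) − 8·3) + (8·(-17) − 19·(-5)) + (19·(-18) − 5·(-17))| = 434, so the area is 217.
Along each edge there are gcd(|Δx|,|Δy|)+1 lattice points, so counting each shared vertex once the boundary has gcd(6,7) + gcd(5,14) + gcd(14,8) + gcd(11,12) + gcd(14,1) = 1+1+2+1+1 = 6.
Pick's theorem gives I = A − B/2 + 1 = 217 − 6/2 + 1 = 215.

215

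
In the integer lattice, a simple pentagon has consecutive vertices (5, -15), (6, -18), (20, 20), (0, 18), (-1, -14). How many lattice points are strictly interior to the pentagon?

The shoelace formula gives twice the area as |[5·(-18) − 6·(-15)] + [6·20 − 20·(-18)] + [20·18 − 0·20] + [0·(-14) − (-1)·18] + [(-1)·(-15) − 5·(-14)]| = 943, so the area is 943/2.
Along each edge there are gcd(|Δx|,|Δy|)+1 lattice points, so counting each shared vertex once the boundary has gcd(1,3) + gcd(14,38) + gcd(20,2) + gcd(1,32) + gcd(6,1) = 1+2+2+1+1 = 7.
Pick's theorem gives I = A − B/2 + 1 = 943/2 − 7/2 + 1 = 469.

469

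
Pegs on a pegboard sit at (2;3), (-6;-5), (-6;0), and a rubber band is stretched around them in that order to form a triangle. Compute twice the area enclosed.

The shoelace formula gives twice the area as |[2·(-5) − (-6)·3] + [(-6)·0 − (-6)·(-5)] + [(-6)·3 − 2·0]| = 40, so the area is 20.

40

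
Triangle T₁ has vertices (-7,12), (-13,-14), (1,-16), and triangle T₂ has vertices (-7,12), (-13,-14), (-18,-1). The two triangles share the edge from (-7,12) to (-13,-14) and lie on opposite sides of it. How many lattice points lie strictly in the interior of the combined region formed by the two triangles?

The union is the simple quadrilateral with vertices (-7,12), (1,-16), (-13,-14), (-18,-1) in order.
Using the shoelace formula, 2A = |((-7)·(-16) − 1·12) + (1·(-14) − (-13)·(-16)) + ((-13)·(-1) − (-18)·(-14)) + ((-18)·12 − (-7)·(-1))| = 584, so the area is 292.
Along each edge there are gcd(|Δx|,|Δy|)+1 lattice points, so counting each shared vertex once the boundary has gcd(8,28) + gcd(14,2) + gcd(5,13) + gcd(11,13) = 4+2+1+1 = 8.
By Pick's theorem I = A − B/2 + 1 = 292 − 8/2 + 1 = 289.

289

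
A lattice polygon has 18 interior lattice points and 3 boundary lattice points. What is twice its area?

37

Pick's theorem states A = I + B/2 − 1, so A = 18 + 3/2 − 1 = 37/2.
Hence 2A = 37.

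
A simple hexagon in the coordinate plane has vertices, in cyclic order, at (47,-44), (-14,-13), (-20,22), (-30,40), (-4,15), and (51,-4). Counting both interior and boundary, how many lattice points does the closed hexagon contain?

By the shoelace formula, twice the signed area is |(47·(-13) − (-14)·(-44)) + ((-14)·22 − (-20)·(-13)) + ((-20)·40 − (-30)·22) + ((-30)·15 − (-4)·40) + ((-4)·(-4) − 51·15) + (51·(-44) − 47·(-4))| = 5030, so the area is 2515.
Along each edge there are gcd(|Δx|,|Δy|)+1 lattice points, so counting each shared vertex once the boundary has gcd(61,31) + gcd(6,35) + gcd(10,18) + gcd(26,25) + gcd(55,19) + gcd(4,40) = 1+1+2+1+1+4 = 10.
Pick's theorem gives I = A − B/2 + 1 = 2515 − 10/2 + 1 = 2511, so the closed region contains I + B = 2511 + 10 = 2521 lattice points.

2521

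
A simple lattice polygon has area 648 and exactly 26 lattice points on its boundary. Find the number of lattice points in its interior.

From Pick's theorem, I = A − B/2 + 1 = 648 − 26/2 + 1 = 636.

636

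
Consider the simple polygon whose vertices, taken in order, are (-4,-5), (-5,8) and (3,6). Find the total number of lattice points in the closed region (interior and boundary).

Using the shoelace formula, 2A = |((-4)·8 − (-5)·(-5)) + ((-5)·6 − 3·8) + (3·(-5) − (-4)·6)| = 102, so the area is 51.
Summing gcd(|Δx|,|Δy|) over the edges gives the boundary count: gcd(1,13) + gcd(8,2) + gcd(7,11) = 1+2+1 = 4.
Pick's theorem gives I = A − B/2 + 1 = 51 − 4/2 + 1 = 50, so the closed region contains I + B = 50 + 4 = 54 lattice points.

54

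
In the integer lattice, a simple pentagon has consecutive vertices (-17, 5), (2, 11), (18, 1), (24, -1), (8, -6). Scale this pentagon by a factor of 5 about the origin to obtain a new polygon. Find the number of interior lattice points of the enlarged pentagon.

7896

The shoelace formula gives twice the area as |((-17)·11 − 2·5) + (2·1 − 18·11) + (18·(-1) − 24·1) + (24·(-6) − 8·(-1)) + (8·5 − (-17)·(-6))| = 633, so the area is 316.5.
Along each edge there are gcd(|Δx|,|Δy|)+1 lattice points, so counting each shared vertex once the boundary has gcd(19,6) + gcd(16,10) + gcd(6,2) + gcd(16,5) + gcd(25,11) = 1+2+2+1+1 = 7.
Scaling by 5 multiplies the area by 5² = 25 (so the new area is 7912.5) and multiplies the boundary lattice-point count by 5, giving 35.
By Pick's theorem, the interior count of the dilated polygon is 7912.5 − 35/2 + 1 = 7896.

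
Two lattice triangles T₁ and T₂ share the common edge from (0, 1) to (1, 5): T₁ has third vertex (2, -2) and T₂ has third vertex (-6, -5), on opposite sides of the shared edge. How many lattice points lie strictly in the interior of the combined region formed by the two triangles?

The union is the simple quadrilateral with vertices (0, 1), (2, -2), (1, 5), (-6, -5) in order.
By the shoelace formula, twice the signed area is |(0·(-2) − 2·1) + (2·5 − 1·(-2)) + (1·(-5) − (-6)·5) + ((-6)·1 − 0·(-5))| = 29, so the area is 14.5.
The number of boundary lattice points is Σ gcd(|Δx|,|Δy|) = gcd(2,3) + gcd(1,7) + gcd(7,10) + gcd(6,6) = 1+1+1+6 = 9.
By Pick's theorem I = A − B/2 + 1 = 14.5 − 9/2 + 1 = 11.

11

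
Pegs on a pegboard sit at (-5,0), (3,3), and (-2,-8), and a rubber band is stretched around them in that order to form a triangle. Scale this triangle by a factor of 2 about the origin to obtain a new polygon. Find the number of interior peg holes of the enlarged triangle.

144

Using the shoelace formula, 2A = |((-5)·3 − 3·0) + (3·(-8) − (-2)·3) + ((-2)·0 − (-5)·(-8))| = 73, so the area is 73/2.
The number of boundary lattice points is Σ gcd(|Δx|,|Δy|) = gcd(8,3) + gcd(5,11) + gcd(3,8) = 1+1+1 = 3.
Scaling by 2 multiplies the area by 2² = 4 (so the new area is 146) and multiplies the boundary lattice-point count by 2, giving 6.
By Pick's theorem, the interior count of the dilated polygon is 146 − 6/2 + 1 = 144.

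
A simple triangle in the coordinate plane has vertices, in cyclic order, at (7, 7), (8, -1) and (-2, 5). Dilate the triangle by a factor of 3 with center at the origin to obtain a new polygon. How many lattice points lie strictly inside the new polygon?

328

Using the shoelace formula, 2A = |(7·(-1) − 8·7) + (8·5 − (-2)·(-1)) + ((-2)·7 − 7·5)| = 74, so the area is 37.
Along each edge there are gcd(|Δx|,|Δy|)+1 lattice points, so counting each shared vertex once the boundary has gcd(1,8) + gcd(10,6) + gcd(9,2) = 1+2+1 = 4.
Scaling by 3 multiplies the area by 3² = 9 (so the new area is 333) and multiplies the boundary lattice-point count by 3, giving 12.
By Pick's theorem, the interior count of the dilated polygon is 333 − 12/2 + 1 = 328.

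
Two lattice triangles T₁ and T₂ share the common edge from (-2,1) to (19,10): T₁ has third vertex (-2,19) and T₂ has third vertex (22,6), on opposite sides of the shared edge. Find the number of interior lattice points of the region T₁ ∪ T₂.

234

The union is the simple quadrilateral with vertices (-2,1), (-2,19), (19,10), (22,6) in order.
The shoelace formula gives twice the area as |[(-2)·19 − (-2)·1] + [(-2)·10 − 19·19] + [19·6 − 22·10] + [22·1 − (-2)·6]| = 489, so the area is 244.5.
The number of boundary lattice points is Σ gcd(|Δx|,|Δy|) = gcd(0,18) + gcd(21,9) + gcd(3,4) + gcd(24,5) = 18+3+1+1 = 23.
By Pick's theorem I = A − B/2 + 1 = 244.5 − 23/2 + 1 = 234.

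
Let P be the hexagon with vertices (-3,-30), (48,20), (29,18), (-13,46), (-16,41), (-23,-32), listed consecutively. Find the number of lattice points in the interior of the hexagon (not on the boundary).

2733

The shoelace formula gives twice the area as |[(-3)·20 − 48·(-30)] + [48·18 − 29·20] + [29·46 − (-13)·18] + [(-13)·41 − (-16)·46] + [(-16)·(-32) − (-23)·41] + [(-23)·(-30) − (-3)·(-32)]| = 5484, so the area is 2742.
Summing gcd(|Δx|,|Δy|) over the edges gives the boundary count: gcd(51,50) + gcd(19,2) + gcd(42,28) + gcd(3,5) + gcd(7,73) + gcd(20,2) = 1+1+14+1+1+2 = 20.
Pick's theorem gives I = A − B/2 + 1 = 2742 − 20/2 + 1 = 2733.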